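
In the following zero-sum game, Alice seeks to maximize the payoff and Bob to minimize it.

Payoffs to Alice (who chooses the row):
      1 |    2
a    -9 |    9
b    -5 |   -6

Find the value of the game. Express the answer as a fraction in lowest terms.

-99/19

Row minima are -9 and -6, so Alice's maximin is -6; column maxima are -5 and 9, so Bob's minimax is -5. These differ, so the equilibrium is in mixed strategies.
Let Alice play a with probability p. Bob is indifferent when −9p − 5(1−p) = 9p − 6(1−p), giving p = 1/19.
Let Bob play 1 with probability q. Alice is indifferent when −9q + 9(1−q) = −5q − 6(1−q), giving q = 15/19.
The value is -9·(15/19) + (9)·(4/19) = -99/19.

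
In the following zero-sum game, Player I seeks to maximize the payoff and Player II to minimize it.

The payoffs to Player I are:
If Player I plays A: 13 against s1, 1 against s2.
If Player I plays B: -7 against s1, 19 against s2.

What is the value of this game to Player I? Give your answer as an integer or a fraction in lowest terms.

127/19

Row minima are 1 and -7, so Player I's maximin is 1; column maxima are 13 and 19, so Player II's minimax is 13. These differ, so the equilibrium is in mixed strategies.
Let Player I play A with probability p. Player II is indifferent when 13p − 7(1−p) = p + 19(1−p), giving p = 13/19.
Let Player II play s1 with probability q. Player I is indifferent when 13q + (1−q) = −7q + 19(1−q), giving q = 9/19.
The value is 13·(9/19) + (1)·(10/19) = 127/19.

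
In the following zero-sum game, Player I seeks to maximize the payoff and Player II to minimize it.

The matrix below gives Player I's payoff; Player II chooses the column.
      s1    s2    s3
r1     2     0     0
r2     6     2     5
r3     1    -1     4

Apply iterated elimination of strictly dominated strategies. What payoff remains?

Column s1 is strictly dominated by s2 for Player II (0<2, 2<6, -1<1); eliminate s1.
Row r1 is strictly dominated by row r2 (2>0, 5>0); eliminate r1.
Column s3 is strictly dominated by s2 for Player II (2<5, -1<4); eliminate s3.
Row r3 is strictly dominated by row r2 (2>-1); eliminate r3.
Only (r2, s2) remains, with payoff 2.

2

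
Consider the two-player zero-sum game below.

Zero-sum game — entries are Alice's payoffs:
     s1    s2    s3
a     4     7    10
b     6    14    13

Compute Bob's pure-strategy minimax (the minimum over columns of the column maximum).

The worst case (largest entry) in each column is s1: 6, s2: 14, s3: 13.
The best (smallest) of these is 6.

6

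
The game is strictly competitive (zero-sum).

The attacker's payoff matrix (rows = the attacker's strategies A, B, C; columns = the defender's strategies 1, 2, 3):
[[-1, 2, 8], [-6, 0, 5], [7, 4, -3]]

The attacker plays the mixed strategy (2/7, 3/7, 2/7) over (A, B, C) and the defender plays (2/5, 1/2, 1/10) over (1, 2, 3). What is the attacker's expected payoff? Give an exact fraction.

61/70

Against (2/5, 1/2, 1/10), each row's expected payoff is A: 7/5; B: -19/10; C: 9/2.
Taking the (2/7, 3/7, 2/7)-weighted average: (2/7)·(7/5) + (3/7)·(-19/10) + (2/7)·(9/2) = 61/70.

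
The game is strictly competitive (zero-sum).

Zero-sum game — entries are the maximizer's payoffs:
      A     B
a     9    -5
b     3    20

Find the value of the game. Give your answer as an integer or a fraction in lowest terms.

195/31

Row minima are -5 and 3, so the maximizer's maximin is 3; column maxima are 9 and 20, so the minimizer's minimax is 9. These differ, so the equilibrium is in mixed strategies.
Let the maximizer play a with probability p. The minimizer is indifferent when 9p + 3(1−p) = −5p + 20(1−p), giving p = 17/31.
Let the minimizer play A with probability q. The maximizer is indifferent when 9q − 5(1−q) = 3q + 20(1−q), giving q = 25/31.
The value is 9·(25/31) + (-5)·(6/31) = 195/31.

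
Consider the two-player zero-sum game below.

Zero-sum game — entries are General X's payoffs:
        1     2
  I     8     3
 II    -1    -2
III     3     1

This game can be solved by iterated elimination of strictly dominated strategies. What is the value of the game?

3

Column 1 is strictly dominated by 2 for General Y (3<8, -2<-1, 1<3); eliminate 1.
Row II is strictly dominated by row I (3>-2); eliminate II.
Row III is strictly dominated by row I (3>1); eliminate III.
Only (I, 2) remains, with payoff 3.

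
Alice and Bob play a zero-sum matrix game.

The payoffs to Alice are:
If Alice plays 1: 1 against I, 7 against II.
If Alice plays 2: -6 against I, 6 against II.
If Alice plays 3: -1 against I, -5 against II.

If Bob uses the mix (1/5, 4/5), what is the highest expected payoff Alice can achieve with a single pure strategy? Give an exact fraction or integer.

29/5

1: (1)·(1/5) + (7)·(4/5) = 29/5.
2: (-6)·(1/5) + (6)·(4/5) = 18/5.
3: (-1)·(1/5) + (-5)·(4/5) = -21/5.
The best pure response is 1 with expected payoff 29/5.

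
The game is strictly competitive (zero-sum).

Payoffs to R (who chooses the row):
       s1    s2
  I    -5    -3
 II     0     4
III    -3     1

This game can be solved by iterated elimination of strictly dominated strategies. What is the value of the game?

0

Column s2 is strictly dominated by s1 for C (-5<-3, 0<4, -3<1); eliminate s2.
Row III is strictly dominated by row II (0>-3); eliminate III.
Row I is strictly dominated by row II (0>-5); eliminate I.
Only (II, s1) remains, with payoff 0.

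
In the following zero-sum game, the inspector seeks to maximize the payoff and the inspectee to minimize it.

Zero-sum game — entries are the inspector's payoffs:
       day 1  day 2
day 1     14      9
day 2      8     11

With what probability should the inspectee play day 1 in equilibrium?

1/4

Row minima are 9 and 8, so the inspector's maximin is 9; column maxima are 14 and 11, so the inspectee's minimax is 11. These differ, so the equilibrium is in mixed strategies.
Let the inspectee play day 1 with probability q. The inspector is indifferent when 14q + 9(1−q) = 8q + 11(1−q), giving q = 1/4.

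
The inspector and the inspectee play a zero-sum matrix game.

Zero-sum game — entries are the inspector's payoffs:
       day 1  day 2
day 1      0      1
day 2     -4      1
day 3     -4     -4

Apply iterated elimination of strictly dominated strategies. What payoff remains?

Row day 3 is strictly dominated by row day 1 (0>-4, 1>-4); eliminate day 3.
Column day 2 is strictly dominated by day 1 for the inspectee (0<1, -4<1); eliminate day 2.
Row day 2 is strictly dominated by row day 1 (0>-4); eliminate day 2.
Only (day 1, day 1) remains, with payoff 0.

0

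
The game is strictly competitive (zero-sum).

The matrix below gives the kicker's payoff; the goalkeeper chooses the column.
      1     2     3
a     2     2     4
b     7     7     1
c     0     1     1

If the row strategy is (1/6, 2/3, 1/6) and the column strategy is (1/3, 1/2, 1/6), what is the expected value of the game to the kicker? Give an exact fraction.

9/2

Against (1/3, 1/2, 1/6), each row's expected payoff is a: 7/3; b: 6; c: 2/3.
Taking the (1/6, 2/3, 1/6)-weighted average: (1/6)·(7/3) + (2/3)·(6) + (1/6)·(2/3) = 9/2.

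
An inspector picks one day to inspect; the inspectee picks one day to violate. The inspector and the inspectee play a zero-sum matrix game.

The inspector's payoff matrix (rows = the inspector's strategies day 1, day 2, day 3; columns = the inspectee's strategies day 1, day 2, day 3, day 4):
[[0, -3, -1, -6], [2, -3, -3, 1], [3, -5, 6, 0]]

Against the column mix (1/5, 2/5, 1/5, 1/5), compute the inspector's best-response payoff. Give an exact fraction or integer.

day 1: (0)·(1/5) + (-3)·(2/5) + (-1)·(1/5) + (-6)·(1/5) = -13/5.
day 2: (2)·(1/5) + (-3)·(2/5) + (-3)·(1/5) + (1)·(1/5) = -6/5.
day 3: (3)·(1/5) + (-5)·(2/5) + (6)·(1/5) + (0)·(1/5) = -1/5.
The best pure response is day 3 with expected payoff -1/5.

-1/5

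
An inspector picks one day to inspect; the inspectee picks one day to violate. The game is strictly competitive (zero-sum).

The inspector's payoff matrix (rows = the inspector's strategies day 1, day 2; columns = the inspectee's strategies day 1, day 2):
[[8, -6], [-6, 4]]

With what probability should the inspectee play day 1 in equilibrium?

5/12

Row minima are -6 and -6, so the inspector's maximin is -6; column maxima are 8 and 4, so the inspectee's minimax is 4. These differ, so the equilibrium is in mixed strategies.
Let the inspectee play day 1 with probability q. The inspector is indifferent when 8q − 6(1−q) = −6q + 4(1−q), giving q = 5/12.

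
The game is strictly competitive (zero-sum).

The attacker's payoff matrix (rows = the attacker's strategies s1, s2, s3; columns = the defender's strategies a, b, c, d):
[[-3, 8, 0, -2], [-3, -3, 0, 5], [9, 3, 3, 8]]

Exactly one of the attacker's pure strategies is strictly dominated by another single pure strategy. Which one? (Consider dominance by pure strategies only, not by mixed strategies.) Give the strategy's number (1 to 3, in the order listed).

Compare s2 with s3: 9 > -3, 3 > -3, 3 > 0, 8 > 5.
So s3 strictly dominates s2 for the attacker; s2 is strictly dominated.

2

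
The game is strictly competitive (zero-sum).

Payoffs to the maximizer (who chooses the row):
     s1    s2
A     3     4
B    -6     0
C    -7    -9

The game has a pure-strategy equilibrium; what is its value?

Row minima: 3, -6, -9 → the maximizer's maximin is 3.
Column maxima: 3, 4 → the minimizer's minimax is 3.
They coincide at (A, s1), so the value is 3.

3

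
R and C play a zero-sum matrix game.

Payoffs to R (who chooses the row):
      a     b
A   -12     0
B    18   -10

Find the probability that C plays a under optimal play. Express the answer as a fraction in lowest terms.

1/4

Row minima are -12 and -10, so R's maximin is -10; column maxima are 18 and 0, so C's minimax is 0. These differ, so the equilibrium is in mixed strategies.
Let C play a with probability q. R is indifferent when −12q = 18q − 10(1−q), giving q = 1/4.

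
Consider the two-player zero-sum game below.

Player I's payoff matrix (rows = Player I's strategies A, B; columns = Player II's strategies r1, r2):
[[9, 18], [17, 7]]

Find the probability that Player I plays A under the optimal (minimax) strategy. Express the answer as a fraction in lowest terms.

10/19

Row minima are 9 and 7, so Player I's maximin is 9; column maxima are 17 and 18, so Player II's minimax is 17. These differ, so the equilibrium is in mixed strategies.
Let Player I play A with probability p. Player II is indifferent when 9p + 17(1−p) = 18p + 7(1−p), giving p = 10/19.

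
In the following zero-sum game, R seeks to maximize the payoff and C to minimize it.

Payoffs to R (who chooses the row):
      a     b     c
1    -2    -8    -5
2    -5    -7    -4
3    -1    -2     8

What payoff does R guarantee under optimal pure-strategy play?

Row minima: -8, -7, -2 → R's maximin is -2.
Column maxima: -1, -2, 8 → C's minimax is -2.
They coincide at (3, b), so the value is -2.

-2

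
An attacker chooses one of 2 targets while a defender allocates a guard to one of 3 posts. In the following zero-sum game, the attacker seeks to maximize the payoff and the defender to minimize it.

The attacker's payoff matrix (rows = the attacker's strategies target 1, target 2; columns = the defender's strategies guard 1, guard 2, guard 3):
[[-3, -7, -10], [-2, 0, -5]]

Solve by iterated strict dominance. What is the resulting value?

-5

Row target 1 is strictly dominated by row target 2 (-2>-3, 0>-7, -5>-10); eliminate target 1.
Column guard 2 is strictly dominated by guard 1 for the defender (-2<0); eliminate guard 2.
Column guard 1 is strictly dominated by guard 3 for the defender (-5<-2); eliminate guard 1.
Only (target 2, guard 3) remains, with payoff -5.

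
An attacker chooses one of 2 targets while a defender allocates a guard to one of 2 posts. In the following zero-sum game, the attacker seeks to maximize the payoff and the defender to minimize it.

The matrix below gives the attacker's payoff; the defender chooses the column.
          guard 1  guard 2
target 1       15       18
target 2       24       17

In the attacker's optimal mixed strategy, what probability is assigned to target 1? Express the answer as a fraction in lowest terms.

7/10

Row minima are 15 and 17, so the attacker's maximin is 17; column maxima are 24 and 18, so the defender's minimax is 18. These differ, so the equilibrium is in mixed strategies.
Let the attacker play target 1 with probability p. The defender is indifferent when 15p + 24(1−p) = 18p + 17(1−p), giving p = 7/10.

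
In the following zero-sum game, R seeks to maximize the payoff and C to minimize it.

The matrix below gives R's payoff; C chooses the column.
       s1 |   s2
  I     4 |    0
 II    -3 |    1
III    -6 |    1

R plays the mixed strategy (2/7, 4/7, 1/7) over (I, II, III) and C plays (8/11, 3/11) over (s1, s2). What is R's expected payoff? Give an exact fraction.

-65/77

Against (8/11, 3/11), each row's expected payoff is I: 32/11; II: -21/11; III: -45/11.
Taking the (2/7, 4/7, 1/7)-weighted average: (2/7)·(32/11) + (4/7)·(-21/11) + (1/7)·(-45/11) = -65/77.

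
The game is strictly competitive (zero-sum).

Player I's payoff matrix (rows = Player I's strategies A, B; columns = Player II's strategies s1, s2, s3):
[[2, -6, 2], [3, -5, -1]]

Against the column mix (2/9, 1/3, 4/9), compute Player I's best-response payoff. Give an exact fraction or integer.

A: (2)·(2/9) + (-6)·(1/3) + (2)·(4/9) = -2/3.
B: (3)·(2/9) + (-5)·(1/3) + (-1)·(4/9) = -13/9.
The best pure response is A with expected payoff -2/3.

-2/3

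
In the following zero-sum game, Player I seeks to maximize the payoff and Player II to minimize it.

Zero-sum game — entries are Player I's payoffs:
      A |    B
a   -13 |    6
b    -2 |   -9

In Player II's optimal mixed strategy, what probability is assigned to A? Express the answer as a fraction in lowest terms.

Row minima are -13 and -9, so Player I's maximin is -9; column maxima are -2 and 6, so Player II's minimax is -2. These differ, so the equilibrium is in mixed strategies.
Let Player II play A with probability q. Player I is indifferent when −13q + 6(1−q) = −2q − 9(1−q), giving q = 15/26.

15/26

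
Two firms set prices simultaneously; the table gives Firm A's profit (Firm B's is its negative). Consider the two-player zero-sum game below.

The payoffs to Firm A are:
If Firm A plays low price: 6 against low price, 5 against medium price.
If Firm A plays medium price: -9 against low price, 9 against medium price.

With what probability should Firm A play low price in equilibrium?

18/19

Row minima are 5 and -9, so Firm A's maximin is 5; column maxima are 6 and 9, so Firm B's minimax is 6. These differ, so the equilibrium is in mixed strategies.
Let Firm A play low price with probability p. Firm B is indifferent when 6p − 9(1−p) = 5p + 9(1−p), giving p = 18/19.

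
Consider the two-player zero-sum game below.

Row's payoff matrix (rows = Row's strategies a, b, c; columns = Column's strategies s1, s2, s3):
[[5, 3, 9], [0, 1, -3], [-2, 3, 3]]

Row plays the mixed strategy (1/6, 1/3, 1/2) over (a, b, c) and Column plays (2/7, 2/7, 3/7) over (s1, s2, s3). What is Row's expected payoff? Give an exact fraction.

Against (2/7, 2/7, 3/7), each row's expected payoff is a: 43/7; b: -1; c: 11/7.
Taking the (1/6, 1/3, 1/2)-weighted average: (1/6)·(43/7) + (1/3)·(-1) + (1/2)·(11/7) = 31/21.

31/21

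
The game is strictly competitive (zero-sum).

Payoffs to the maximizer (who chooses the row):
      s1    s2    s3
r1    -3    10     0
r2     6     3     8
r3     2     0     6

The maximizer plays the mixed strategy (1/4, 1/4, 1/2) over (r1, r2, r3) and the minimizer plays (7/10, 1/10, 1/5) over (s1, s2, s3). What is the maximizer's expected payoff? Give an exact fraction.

Against (7/10, 1/10, 1/5), each row's expected payoff is r1: -11/10; r2: 61/10; r3: 13/5.
Taking the (1/4, 1/4, 1/2)-weighted average: (1/4)·(-11/10) + (1/4)·(61/10) + (1/2)·(13/5) = 51/20.

51/20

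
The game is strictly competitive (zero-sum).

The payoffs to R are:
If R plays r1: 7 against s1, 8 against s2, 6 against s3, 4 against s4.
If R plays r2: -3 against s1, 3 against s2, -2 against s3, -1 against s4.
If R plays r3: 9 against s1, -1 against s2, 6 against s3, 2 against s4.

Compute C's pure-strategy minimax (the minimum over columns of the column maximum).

The worst case (largest entry) in each column is s1: 9, s2: 8, s3: 6, s4: 4.
The best (smallest) of these is 4.

4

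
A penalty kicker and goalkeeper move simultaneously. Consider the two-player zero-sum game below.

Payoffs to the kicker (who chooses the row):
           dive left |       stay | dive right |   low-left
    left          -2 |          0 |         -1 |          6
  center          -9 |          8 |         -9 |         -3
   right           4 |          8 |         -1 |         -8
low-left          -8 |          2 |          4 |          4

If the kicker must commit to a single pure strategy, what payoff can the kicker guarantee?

The worst-case payoff for each row is left: -2, center: -9, right: -8, low-left: -8.
The best of these is -2.

-2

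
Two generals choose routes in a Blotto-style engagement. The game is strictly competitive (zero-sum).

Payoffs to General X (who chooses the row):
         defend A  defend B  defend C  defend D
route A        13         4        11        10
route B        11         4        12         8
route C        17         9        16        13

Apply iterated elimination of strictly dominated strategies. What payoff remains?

Row route A is strictly dominated by row route C (17>13, 9>4, 16>11, 13>10); eliminate route A.
Column defend C is strictly dominated by defend B for General Y (4<12, 9<16); eliminate defend C.
Row route B is strictly dominated by row route C (17>11, 9>4, 13>8); eliminate route B.
Column defend D is strictly dominated by defend B for General Y (9<13); eliminate defend D.
Column defend A is strictly dominated by defend B for General Y (9<17); eliminate defend A.
Only (route C, defend B) remains, with payoff 9.

9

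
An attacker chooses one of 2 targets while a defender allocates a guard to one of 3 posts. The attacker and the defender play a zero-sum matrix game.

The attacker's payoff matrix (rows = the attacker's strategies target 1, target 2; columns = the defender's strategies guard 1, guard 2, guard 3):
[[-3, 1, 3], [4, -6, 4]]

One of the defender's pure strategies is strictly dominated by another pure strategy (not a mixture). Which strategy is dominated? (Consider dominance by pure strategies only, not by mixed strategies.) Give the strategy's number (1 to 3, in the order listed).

The defender prefers columns that give the attacker less. Compare guard 3 with guard 2: 1 < 3, -6 < 4.
So guard 2 strictly dominates guard 3 for the defender; guard 3 is strictly dominated.

3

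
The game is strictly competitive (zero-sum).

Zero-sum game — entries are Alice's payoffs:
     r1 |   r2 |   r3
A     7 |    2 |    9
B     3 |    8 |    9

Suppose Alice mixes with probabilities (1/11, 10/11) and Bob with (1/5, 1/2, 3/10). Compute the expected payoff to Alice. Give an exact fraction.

Against (1/5, 1/2, 3/10), each row's expected payoff is A: 51/10; B: 73/10.
Taking the (1/11, 10/11)-weighted average: (1/11)·(51/10) + (10/11)·(73/10) = 71/10.

71/10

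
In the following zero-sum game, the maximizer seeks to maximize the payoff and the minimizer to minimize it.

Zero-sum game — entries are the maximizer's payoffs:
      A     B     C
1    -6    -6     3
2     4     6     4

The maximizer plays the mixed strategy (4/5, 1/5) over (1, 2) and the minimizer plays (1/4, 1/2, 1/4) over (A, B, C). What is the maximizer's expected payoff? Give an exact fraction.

-2

Against (1/4, 1/2, 1/4), each row's expected payoff is 1: -15/4; 2: 5.
Taking the (4/5, 1/5)-weighted average: (4/5)·(-15/4) + (1/5)·(5) = -2.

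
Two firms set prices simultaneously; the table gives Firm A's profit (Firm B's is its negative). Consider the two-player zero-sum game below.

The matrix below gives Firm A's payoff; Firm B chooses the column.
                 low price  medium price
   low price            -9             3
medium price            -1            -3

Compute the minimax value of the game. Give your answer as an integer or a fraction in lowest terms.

Row minima are -9 and -3, so Firm A's maximin is -3; column maxima are -1 and 3, so Firm B's minimax is -1. These differ, so the equilibrium is in mixed strategies.
Let Firm A play low price with probability p. Firm B is indifferent when −9p − (1−p) = 3p − 3(1−p), giving p = 1/7.
Let Firm B play low price with probability q. Firm A is indifferent when −9q + 3(1−q) = −q − 3(1−q), giving q = 3/7.
The value is -9·(3/7) + (3)·(4/7) = -15/7.

-15/7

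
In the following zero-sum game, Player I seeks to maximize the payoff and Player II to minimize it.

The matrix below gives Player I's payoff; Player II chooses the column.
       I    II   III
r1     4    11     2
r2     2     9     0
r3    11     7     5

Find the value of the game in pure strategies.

5

Row minima: 2, 0, 5 → Player I's maximin is 5.
Column maxima: 11, 11, 5 → Player II's minimax is 5.
They coincide at (r3, III), so the value is 5.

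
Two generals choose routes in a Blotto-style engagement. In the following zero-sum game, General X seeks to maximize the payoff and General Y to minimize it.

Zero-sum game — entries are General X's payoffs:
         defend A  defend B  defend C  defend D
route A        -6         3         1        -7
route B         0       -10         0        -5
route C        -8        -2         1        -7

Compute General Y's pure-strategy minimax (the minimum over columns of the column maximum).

The worst case (largest entry) in each column is defend A: 0, defend B: 3, defend C: 1, defend D: -5.
The best (smallest) of these is -5.

-5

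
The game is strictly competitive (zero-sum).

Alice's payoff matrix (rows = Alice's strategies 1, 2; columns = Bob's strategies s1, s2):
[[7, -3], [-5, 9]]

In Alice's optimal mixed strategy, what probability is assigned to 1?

Row minima are -3 and -5, so Alice's maximin is -3; column maxima are 7 and 9, so Bob's minimax is 7. These differ, so the equilibrium is in mixed strategies.
Let Alice play 1 with probability p. Bob is indifferent when 7p − 5(1−p) = −3p + 9(1−p), giving p = 7/12.

7/12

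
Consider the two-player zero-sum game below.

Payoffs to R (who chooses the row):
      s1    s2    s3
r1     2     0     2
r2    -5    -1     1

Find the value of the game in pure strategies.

Row minima: 0, -5 → R's maximin is 0.
Column maxima: 2, 0, 2 → C's minimax is 0.
They coincide at (r1, s2), so the value is 0.

0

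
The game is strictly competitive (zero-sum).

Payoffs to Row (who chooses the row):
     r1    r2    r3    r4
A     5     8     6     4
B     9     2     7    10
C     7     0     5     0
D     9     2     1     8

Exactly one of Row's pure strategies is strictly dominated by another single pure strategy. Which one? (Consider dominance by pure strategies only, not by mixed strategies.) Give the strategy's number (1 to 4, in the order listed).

3

Compare C with B: 9 > 7, 2 > 0, 7 > 5, 10 > 0.
So B strictly dominates C for Row; C is strictly dominated.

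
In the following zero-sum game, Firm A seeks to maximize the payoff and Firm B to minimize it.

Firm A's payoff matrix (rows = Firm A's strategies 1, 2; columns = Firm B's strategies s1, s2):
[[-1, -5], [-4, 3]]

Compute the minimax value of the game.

-23/11

Row minima are -5 and -4, so Firm A's maximin is -4; column maxima are -1 and 3, so Firm B's minimax is -1. These differ, so the equilibrium is in mixed strategies.
Let Firm A play 1 with probability p. Firm B is indifferent when −p − 4(1−p) = −5p + 3(1−p), giving p = 7/11.
Let Firm B play s1 with probability q. Firm A is indifferent when −q − 5(1−q) = −4q + 3(1−q), giving q = 8/11.
The value is -1·(8/11) + (-5)·(3/11) = -23/11.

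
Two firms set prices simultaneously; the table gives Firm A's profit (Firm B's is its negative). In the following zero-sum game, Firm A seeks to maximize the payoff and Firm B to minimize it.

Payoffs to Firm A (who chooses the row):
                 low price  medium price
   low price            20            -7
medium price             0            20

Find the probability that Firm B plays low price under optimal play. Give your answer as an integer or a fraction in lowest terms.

27/47

Row minima are -7 and 0, so Firm A's maximin is 0; column maxima are 20 and 20, so Firm B's minimax is 20. These differ, so the equilibrium is in mixed strategies.
Let Firm B play low price with probability q. Firm A is indifferent when 20q − 7(1−q) = 20(1−q), giving q = 27/47.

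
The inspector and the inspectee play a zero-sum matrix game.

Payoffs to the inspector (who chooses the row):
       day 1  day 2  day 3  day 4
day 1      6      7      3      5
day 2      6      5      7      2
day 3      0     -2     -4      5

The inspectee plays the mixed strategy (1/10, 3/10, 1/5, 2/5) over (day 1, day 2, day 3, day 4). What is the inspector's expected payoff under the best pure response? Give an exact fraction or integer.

53/10

day 1: (6)·(1/10) + (7)·(3/10) + (3)·(1/5) + (5)·(2/5) = 53/10.
day 2: (6)·(1/10) + (5)·(3/10) + (7)·(1/5) + (2)·(2/5) = 43/10.
day 3: (0)·(1/10) + (-2)·(3/10) + (-4)·(1/5) + (5)·(2/5) = 3/5.
The best pure response is day 1 with expected payoff 53/10.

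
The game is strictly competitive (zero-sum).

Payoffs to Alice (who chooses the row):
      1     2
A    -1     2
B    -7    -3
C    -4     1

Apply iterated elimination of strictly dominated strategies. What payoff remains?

-1

Row C is strictly dominated by row A (-1>-4, 2>1); eliminate C.
Row B is strictly dominated by row A (-1>-7, 2>-3); eliminate B.
Column 2 is strictly dominated by 1 for Bob (-1<2); eliminate 2.
Only (A, 1) remains, with payoff -1.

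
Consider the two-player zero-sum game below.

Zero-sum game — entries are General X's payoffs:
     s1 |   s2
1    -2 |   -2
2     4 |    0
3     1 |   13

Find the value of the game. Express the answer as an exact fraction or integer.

13/4

Row 1 is strictly dominated by row 2, so General X never plays it.
The remaining 2×2 game on (2, 3) × (s1, s2) has no saddle point. Let General X play 2 with probability p; indifference gives 4p + (1−p) = 13(1−p), so p = 3/4.
Similarly General Y's optimal q on s1 is 13/16, and the value is 4·(13/16) + (0)·(3/16) = 13/4.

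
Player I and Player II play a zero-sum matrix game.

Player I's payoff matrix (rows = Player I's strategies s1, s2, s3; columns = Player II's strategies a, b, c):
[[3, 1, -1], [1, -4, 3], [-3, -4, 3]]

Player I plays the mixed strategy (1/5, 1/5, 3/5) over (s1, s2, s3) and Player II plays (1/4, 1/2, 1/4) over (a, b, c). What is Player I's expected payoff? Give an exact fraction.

-6/5

Against (1/4, 1/2, 1/4), each row's expected payoff is s1: 1; s2: -1; s3: -2.
Taking the (1/5, 1/5, 3/5)-weighted average: (1/5)·(1) + (1/5)·(-1) + (3/5)·(-2) = -6/5.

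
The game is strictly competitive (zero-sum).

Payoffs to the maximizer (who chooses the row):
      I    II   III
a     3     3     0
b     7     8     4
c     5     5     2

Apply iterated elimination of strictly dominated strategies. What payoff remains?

4

Row a is strictly dominated by row b (7>3, 8>3, 4>0); eliminate a.
Row c is strictly dominated by row b (7>5, 8>5, 4>2); eliminate c.
Column I is strictly dominated by III for the minimizer (4<7); eliminate I.
Column II is strictly dominated by III for the minimizer (4<8); eliminate II.
Only (b, III) remains, with payoff 4.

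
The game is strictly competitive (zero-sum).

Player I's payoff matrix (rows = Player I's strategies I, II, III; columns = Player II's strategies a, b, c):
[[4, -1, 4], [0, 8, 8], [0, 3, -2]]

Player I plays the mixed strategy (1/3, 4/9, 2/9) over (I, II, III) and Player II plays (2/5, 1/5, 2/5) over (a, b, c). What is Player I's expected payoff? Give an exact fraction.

139/45

Against (2/5, 1/5, 2/5), each row's expected payoff is I: 3; II: 24/5; III: -1/5.
Taking the (1/3, 4/9, 2/9)-weighted average: (1/3)·(3) + (4/9)·(24/5) + (2/9)·(-1/5) = 139/45.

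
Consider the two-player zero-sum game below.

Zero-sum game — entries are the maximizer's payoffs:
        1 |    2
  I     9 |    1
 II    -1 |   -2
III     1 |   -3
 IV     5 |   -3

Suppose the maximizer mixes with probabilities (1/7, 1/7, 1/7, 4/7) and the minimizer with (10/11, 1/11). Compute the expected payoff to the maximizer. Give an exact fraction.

Against (10/11, 1/11), each row's expected payoff is I: 91/11; II: -12/11; III: 7/11; IV: 47/11.
Taking the (1/7, 1/7, 1/7, 4/7)-weighted average: (1/7)·(91/11) + (1/7)·(-12/11) + (1/7)·(7/11) + (4/7)·(47/11) = 274/77.

274/77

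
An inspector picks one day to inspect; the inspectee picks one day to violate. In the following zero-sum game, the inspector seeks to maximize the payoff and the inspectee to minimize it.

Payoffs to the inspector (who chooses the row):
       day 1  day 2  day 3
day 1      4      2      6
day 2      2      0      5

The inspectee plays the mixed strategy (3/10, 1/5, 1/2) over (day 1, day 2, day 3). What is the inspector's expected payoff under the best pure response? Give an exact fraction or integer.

day 1: (4)·(3/10) + (2)·(1/5) + (6)·(1/2) = 23/5.
day 2: (2)·(3/10) + (0)·(1/5) + (5)·(1/2) = 31/10.
The best pure response is day 1 with expected payoff 23/5.

23/5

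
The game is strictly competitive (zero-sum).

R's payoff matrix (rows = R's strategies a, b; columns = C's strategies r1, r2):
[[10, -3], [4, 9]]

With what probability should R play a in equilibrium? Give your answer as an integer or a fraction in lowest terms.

Row minima are -3 and 4, so R's maximin is 4; column maxima are 10 and 9, so C's minimax is 9. These differ, so the equilibrium is in mixed strategies.
Let R play a with probability p. C is indifferent when 10p + 4(1−p) = −3p + 9(1−p), giving p = 5/18.

5/18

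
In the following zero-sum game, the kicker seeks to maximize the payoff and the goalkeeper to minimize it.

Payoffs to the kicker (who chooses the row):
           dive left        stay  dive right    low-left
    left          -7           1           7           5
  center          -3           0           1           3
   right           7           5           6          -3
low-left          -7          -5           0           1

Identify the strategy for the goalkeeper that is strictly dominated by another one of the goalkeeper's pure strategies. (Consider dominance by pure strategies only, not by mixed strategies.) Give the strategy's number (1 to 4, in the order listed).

3

The goalkeeper prefers columns that give the kicker less. Compare dive right with stay: 1 < 7, 0 < 1, 5 < 6, -5 < 0.
So stay strictly dominates dive right for the goalkeeper; dive right is strictly dominated.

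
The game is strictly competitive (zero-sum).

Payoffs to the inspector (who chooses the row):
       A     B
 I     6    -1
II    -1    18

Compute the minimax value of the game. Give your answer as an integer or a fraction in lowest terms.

Row minima are -1 and -1, so the inspector's maximin is -1; column maxima are 6 and 18, so the inspectee's minimax is 6. These differ, so the equilibrium is in mixed strategies.
Let the inspector play I with probability p. The inspectee is indifferent when 6p − (1−p) = −p + 18(1−p), giving p = 19/26.
Let the inspectee play A with probability q. The inspector is indifferent when 6q − (1−q) = −q + 18(1−q), giving q = 19/26.
The value is 6·(19/26) + (-1)·(7/26) = 107/26.

107/26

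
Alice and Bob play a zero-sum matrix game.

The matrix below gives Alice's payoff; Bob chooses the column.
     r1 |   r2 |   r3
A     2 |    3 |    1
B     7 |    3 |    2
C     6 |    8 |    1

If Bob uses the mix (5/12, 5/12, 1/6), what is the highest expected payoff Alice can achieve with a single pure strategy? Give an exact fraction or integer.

6

A: (2)·(5/12) + (3)·(5/12) + (1)·(1/6) = 9/4.
B: (7)·(5/12) + (3)·(5/12) + (2)·(1/6) = 9/2.
C: (6)·(5/12) + (8)·(5/12) + (1)·(1/6) = 6.
The best pure response is C with expected payoff 6.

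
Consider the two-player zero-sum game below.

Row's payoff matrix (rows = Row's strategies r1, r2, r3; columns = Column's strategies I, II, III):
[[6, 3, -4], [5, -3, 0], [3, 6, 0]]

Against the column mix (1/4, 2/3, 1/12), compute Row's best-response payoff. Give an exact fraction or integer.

r1: (6)·(1/4) + (3)·(2/3) + (-4)·(1/12) = 19/6.
r2: (5)·(1/4) + (-3)·(2/3) + (0)·(1/12) = -3/4.
r3: (3)·(1/4) + (6)·(2/3) + (0)·(1/12) = 19/4.
The best pure response is r3 with expected payoff 19/4.

19/4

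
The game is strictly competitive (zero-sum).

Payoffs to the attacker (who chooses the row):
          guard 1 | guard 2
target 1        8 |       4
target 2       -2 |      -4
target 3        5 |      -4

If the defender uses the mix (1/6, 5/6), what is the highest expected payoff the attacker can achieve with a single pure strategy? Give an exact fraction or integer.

target 1: (8)·(1/6) + (4)·(5/6) = 14/3.
target 2: (-2)·(1/6) + (-4)·(5/6) = -11/3.
target 3: (5)·(1/6) + (-4)·(5/6) = -5/2.
The best pure response is target 1 with expected payoff 14/3.

14/3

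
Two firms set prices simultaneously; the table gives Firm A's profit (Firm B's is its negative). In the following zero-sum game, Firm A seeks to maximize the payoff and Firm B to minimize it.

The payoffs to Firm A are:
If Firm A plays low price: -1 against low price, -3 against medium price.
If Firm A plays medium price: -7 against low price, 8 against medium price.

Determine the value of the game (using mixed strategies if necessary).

-29/17

Row minima are -3 and -7, so Firm A's maximin is -3; column maxima are -1 and 8, so Firm B's minimax is -1. These differ, so the equilibrium is in mixed strategies.
Let Firm A play low price with probability p. Firm B is indifferent when −p − 7(1−p) = −3p + 8(1−p), giving p = 15/17.
Let Firm B play low price with probability q. Firm A is indifferent when −q − 3(1−q) = −7q + 8(1−q), giving q = 11/17.
The value is -1·(11/17) + (-3)·(6/17) = -29/17.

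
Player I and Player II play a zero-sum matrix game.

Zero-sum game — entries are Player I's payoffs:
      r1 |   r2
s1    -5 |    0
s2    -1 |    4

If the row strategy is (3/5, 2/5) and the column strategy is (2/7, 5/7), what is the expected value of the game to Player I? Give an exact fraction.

Against (2/7, 5/7), each row's expected payoff is s1: -10/7; s2: 18/7.
Taking the (3/5, 2/5)-weighted average: (3/5)·(-10/7) + (2/5)·(18/7) = 6/35.

6/35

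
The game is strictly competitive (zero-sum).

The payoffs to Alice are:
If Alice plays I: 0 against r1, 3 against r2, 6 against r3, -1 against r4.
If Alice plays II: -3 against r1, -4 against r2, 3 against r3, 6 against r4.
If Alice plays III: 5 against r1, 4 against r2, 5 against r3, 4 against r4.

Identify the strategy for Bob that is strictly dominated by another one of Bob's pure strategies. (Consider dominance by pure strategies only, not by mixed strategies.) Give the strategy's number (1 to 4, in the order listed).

3

Bob prefers columns that give Alice less. Compare r3 with r2: 3 < 6, -4 < 3, 4 < 5.
So r2 strictly dominates r3 for Bob; r3 is strictly dominated.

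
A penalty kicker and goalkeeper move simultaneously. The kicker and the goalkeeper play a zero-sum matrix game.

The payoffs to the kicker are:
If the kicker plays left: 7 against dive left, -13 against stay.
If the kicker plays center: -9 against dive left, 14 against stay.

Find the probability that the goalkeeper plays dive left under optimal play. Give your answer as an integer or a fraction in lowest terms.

Row minima are -13 and -9, so the kicker's maximin is -9; column maxima are 7 and 14, so the goalkeeper's minimax is 7. These differ, so the equilibrium is in mixed strategies.
Let the goalkeeper play dive left with probability q. The kicker is indifferent when 7q − 13(1−q) = −9q + 14(1−q), giving q = 27/43.

27/43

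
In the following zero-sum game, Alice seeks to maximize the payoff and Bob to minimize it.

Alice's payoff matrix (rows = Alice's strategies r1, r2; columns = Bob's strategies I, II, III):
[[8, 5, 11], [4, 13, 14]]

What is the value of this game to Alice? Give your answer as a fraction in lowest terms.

Column III is strictly dominated by II for Bob (it gives Alice more in every row).
The remaining 2×2 game on (r1, r2) × (I, II) has no saddle point. Let Alice play r1 with probability p; indifference gives 8p + 4(1−p) = 5p + 13(1−p), so p = 3/4.
Similarly Bob's optimal q on I is 2/3, and the value is 8·(2/3) + (5)·(1/3) = 7.

7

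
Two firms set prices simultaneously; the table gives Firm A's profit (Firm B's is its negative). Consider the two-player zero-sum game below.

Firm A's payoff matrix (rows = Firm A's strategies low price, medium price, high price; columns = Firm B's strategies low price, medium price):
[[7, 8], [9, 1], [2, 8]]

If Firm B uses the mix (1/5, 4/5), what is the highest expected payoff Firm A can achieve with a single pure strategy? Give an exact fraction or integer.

low price: (7)·(1/5) + (8)·(4/5) = 39/5.
medium price: (9)·(1/5) + (1)·(4/5) = 13/5.
high price: (2)·(1/5) + (8)·(4/5) = 34/5.
The best pure response is low price with expected payoff 39/5.

39/5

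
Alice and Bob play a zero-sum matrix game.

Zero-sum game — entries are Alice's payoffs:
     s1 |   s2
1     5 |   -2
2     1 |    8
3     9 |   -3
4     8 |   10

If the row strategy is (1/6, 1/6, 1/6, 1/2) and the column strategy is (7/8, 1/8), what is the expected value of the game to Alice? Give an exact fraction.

51/8

Against (7/8, 1/8), each row's expected payoff is 1: 33/8; 2: 15/8; 3: 15/2; 4: 33/4.
Taking the (1/6, 1/6, 1/6, 1/2)-weighted average: (1/6)·(33/8) + (1/6)·(15/8) + (1/6)·(15/2) + (1/2)·(33/4) = 51/8.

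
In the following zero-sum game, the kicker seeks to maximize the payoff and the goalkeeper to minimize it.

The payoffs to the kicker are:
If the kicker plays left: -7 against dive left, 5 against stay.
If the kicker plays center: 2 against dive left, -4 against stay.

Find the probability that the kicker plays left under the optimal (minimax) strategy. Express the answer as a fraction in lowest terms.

Row minima are -7 and -4, so the kicker's maximin is -4; column maxima are 2 and 5, so the goalkeeper's minimax is 2. These differ, so the equilibrium is in mixed strategies.
Let the kicker play left with probability p. The goalkeeper is indifferent when −7p + 2(1−p) = 5p − 4(1−p), giving p = 1/3.

1/3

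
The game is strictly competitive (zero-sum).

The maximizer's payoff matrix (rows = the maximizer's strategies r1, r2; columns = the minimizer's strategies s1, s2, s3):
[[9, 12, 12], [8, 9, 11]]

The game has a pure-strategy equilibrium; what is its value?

Row minima: 9, 8 → the maximizer's maximin is 9.
Column maxima: 9, 12, 12 → the minimizer's minimax is 9.
They coincide at (r1, s1), so the value is 9.

9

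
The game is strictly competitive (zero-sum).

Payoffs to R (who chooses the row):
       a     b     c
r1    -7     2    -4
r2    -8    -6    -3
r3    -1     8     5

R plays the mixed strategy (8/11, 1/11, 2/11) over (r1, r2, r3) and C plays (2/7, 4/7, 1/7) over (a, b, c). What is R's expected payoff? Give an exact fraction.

-53/77

Against (2/7, 4/7, 1/7), each row's expected payoff is r1: -10/7; r2: -43/7; r3: 5.
Taking the (8/11, 1/11, 2/11)-weighted average: (8/11)·(-10/7) + (1/11)·(-43/7) + (2/11)·(5) = -53/77.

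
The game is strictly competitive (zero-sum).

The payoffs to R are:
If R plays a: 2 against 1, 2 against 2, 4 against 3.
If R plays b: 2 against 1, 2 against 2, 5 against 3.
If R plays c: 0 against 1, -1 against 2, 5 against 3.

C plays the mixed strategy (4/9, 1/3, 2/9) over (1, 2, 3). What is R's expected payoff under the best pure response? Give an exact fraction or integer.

a: (2)·(4/9) + (2)·(1/3) + (4)·(2/9) = 22/9.
b: (2)·(4/9) + (2)·(1/3) + (5)·(2/9) = 8/3.
c: (0)·(4/9) + (-1)·(1/3) + (5)·(2/9) = 7/9.
The best pure response is b with expected payoff 8/3.

8/3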